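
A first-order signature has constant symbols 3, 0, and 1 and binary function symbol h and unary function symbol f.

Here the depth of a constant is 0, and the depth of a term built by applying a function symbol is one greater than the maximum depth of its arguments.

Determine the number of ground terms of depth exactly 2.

If N_k denotes the number of depth-≤k ground terms, the 3 constants give N_0 = 3, and each function symbol of arity r contributes N_{k-1}^r new terms at level k: N_k = 3 + N_{k-1}^2 + N_{k-1}.
N_0 = 3
N_1 = 3 + 3^2 + 3 = 15
N_2 = 3 + 15^2 + 15 = 243
Terms of depth exactly 2: N_2 − N_1 = 243 − 15 = 228.

228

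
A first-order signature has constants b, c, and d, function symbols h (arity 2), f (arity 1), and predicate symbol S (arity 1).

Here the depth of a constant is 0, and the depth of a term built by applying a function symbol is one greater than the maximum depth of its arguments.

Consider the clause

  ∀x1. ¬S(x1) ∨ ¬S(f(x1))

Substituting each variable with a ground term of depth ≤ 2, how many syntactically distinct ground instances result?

Ground terms of depth ≤ 2:
  Write N_k for the number of ground terms of depth ≤ k. A term of depth ≤ k is either a constant or a function symbol applied to arguments of depth ≤ k−1, so N_k = 3 + N_{k-1}^2 + N_{k-1}.
  N_0 = 3
  N_1 = 3 + 3^2 + 3 = 15
  N_2 = 3 + 15^2 + 15 = 243
So there are 243 ground terms available for substitution.
The variable x1 ranges independently over the available ground terms, and distinct assignments produce distinct instances.
Number of ground instances = 243.

243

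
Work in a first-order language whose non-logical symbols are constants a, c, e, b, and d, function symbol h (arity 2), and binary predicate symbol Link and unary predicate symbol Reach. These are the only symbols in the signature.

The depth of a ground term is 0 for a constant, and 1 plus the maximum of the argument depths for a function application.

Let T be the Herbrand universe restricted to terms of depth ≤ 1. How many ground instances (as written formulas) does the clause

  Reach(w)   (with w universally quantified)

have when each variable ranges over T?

Ground terms of depth ≤ 1:
  Write N_k for the number of ground terms of depth ≤ k. A term of depth ≤ k is either a constant or a function symbol applied to arguments of depth ≤ k−1, so N_k = 5 + N_{k-1}^2.
  N_0 = 5
  N_1 = 5 + 5^2 = 30
So there are 30 ground terms available for substitution.
The body mentions the single quantified variable w; since ground terms form a free algebra, no two substitutions collapse to the same formula.
Number of ground instances = 30.

30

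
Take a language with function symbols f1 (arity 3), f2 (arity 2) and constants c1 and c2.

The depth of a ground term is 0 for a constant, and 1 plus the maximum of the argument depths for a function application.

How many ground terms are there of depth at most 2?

2942

Write N_k for the number of ground terms of depth ≤ k. A term of depth ≤ k is either a constant or a function symbol applied to arguments of depth ≤ k−1, so N_k = 2 + N_{k-1}^3 + N_{k-1}^2.
N_0 = 2
N_1 = 2 + 2^3 + 2^2 = 14
N_2 = 2 + 14^3 + 14^2 = 2942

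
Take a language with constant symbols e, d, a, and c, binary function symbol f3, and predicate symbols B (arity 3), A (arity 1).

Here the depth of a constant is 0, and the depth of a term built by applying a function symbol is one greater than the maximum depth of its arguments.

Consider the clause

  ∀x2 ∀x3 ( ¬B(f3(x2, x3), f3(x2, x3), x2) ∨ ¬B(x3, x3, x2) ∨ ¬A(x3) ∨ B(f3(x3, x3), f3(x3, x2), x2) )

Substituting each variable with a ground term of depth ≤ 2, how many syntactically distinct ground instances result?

Ground terms of depth ≤ 2:
  Write N_k for the number of ground terms of depth ≤ k. A term of depth ≤ k is either a constant or a function symbol applied to arguments of depth ≤ k−1, so N_k = 4 + N_{k-1}^2.
  N_0 = 4
  N_1 = 4 + 4^2 = 20
  N_2 = 4 + 20^2 = 404
So there are 404 ground terms available for substitution.
There are 2 variables to instantiate (x2, x3), each occurring in at least one literal, so different choices give different ground instances.
Number of ground instances = 404^2 = 163216.

163216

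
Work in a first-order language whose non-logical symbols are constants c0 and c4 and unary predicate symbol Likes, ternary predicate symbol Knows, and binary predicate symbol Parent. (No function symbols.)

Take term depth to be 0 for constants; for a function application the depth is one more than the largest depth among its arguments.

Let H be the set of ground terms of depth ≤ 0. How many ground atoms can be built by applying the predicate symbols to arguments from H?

First count ground terms of depth ≤ 0.
With no function symbols every ground term is a constant, so there are exactly 2 ground terms at every depth bound.
N_0 = 2
Explicitly: c0, c4.
So |H| = 2.
For each predicate symbol, the number of ground atoms is |H| raised to its arity; summing:
  Likes: 2;  Knows: 2^3 = 8;  Parent: 2^2 = 4
Total ground atoms: 2 + 8 + 4 = 14.

14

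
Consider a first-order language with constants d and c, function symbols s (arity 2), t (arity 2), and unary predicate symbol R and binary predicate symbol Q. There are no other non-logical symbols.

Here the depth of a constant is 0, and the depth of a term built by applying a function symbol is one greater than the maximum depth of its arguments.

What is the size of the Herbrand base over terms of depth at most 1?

First count ground terms of depth ≤ 1.
Count level by level. With function symbols s/2, t/2, the terms of depth ≤ k are the 2 constants together with each function applied to depth-≤(k−1) tuples, so N_k = 2 + N_{k-1}^2 + N_{k-1}^2.
N_0 = 2
N_1 = 2 + 2^2 + 2^2 = 10
Explicitly: d, c, s(d, d), s(d, c), s(c, d), s(c, c), t(d, d), t(d, c), t(c, d), t(c, c).
So |H| = 10.
Ground atoms are formed by filling each argument slot of a predicate with a term from H, so an r-ary predicate gives |H|^r atoms:
  R: 10;  Q: 10^2 = 100
Total ground atoms: 10 + 100 = 110.

110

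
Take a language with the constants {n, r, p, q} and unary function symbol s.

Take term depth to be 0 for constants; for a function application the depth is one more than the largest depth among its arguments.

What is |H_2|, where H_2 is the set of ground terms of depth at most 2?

12

If N_k denotes the number of depth-≤k ground terms, the 4 constants give N_0 = 4, and each function symbol of arity r contributes N_{k-1}^r new terms at level k: N_k = 4 + N_{k-1}.
N_0 = 4
N_1 = 4 + 4 = 8
N_2 = 4 + 8 = 12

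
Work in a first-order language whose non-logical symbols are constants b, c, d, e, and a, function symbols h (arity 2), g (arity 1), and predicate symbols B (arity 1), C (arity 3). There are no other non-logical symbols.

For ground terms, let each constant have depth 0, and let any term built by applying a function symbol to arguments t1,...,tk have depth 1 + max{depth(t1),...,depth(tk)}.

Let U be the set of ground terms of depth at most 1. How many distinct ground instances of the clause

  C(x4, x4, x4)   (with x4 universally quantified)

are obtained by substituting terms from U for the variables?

35

Ground terms of depth ≤ 1:
  Write N_k for the number of ground terms of depth ≤ k. A term of depth ≤ k is either a constant or a function symbol applied to arguments of depth ≤ k−1, so N_k = 5 + N_{k-1}^2 + N_{k-1}.
  N_0 = 5
  N_1 = 5 + 5^2 + 5 = 35
So there are 35 ground terms available for substitution.
The body mentions the single quantified variable x4; since ground terms form a free algebra, no two substitutions collapse to the same formula.
Number of ground instances = 35.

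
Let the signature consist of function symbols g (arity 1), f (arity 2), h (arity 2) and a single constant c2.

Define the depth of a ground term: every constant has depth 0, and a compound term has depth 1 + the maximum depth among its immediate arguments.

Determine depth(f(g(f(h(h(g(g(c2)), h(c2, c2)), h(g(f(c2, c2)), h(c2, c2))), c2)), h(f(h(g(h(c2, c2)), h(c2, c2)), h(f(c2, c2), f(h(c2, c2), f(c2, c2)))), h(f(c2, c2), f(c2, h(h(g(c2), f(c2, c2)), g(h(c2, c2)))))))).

depth(g(c2)) = 1 + depth(c2) = 1 + 0 = 1
depth(g(g(c2))) = 1 + depth(g(c2)) = 1 + 1 = 2
depth(h(c2, c2)) = 1 + max(0, 0) = 1
depth(h(g(g(c2)), h(c2, c2))) = 1 + max(2, 1) = 3
depth(f(c2, c2)) = 1 + max(0, 0) = 1
depth(g(f(c2, c2))) = 1 + depth(f(c2, c2)) = 1 + 1 = 2
depth(h(g(f(c2, c2)), h(c2, c2))) = 1 + max(2, 1) = 3
depth(h(h(g(g(c2)), h(c2, c2)), h(g(f(c2, c2)), h(c2, c2)))) = 1 + max(3, 3) = 4
depth(f(h(h(g(g(c2)), h(c2, c2)), h(g(f(c2, c2)), h(c2, c2))), c2)) = 1 + max(4, 0) = 5
depth(g(f(h(h(g(g(c2)), h(c2, c2)), h(g(f(c2, c2)), h(c2, c2))), c2))) = 1 + depth(f(h(h(g(g(c2)), h(c2, c2)), h(g(f(c2, c2)), h(c2, c2))), c2)) = 1 + 5 = 6
depth(g(h(c2, c2))) = 1 + depth(h(c2, c2)) = 1 + 1 = 2
depth(h(g(h(c2, c2)), h(c2, c2))) = 1 + max(2, 1) = 3
depth(f(h(c2, c2), f(c2, c2))) = 1 + max(1, 1) = 2
depth(h(f(c2, c2), f(h(c2, c2), f(c2, c2)))) = 1 + max(1, 2) = 3
depth(f(h(g(h(c2, c2)), h(c2, c2)), h(f(c2, c2), f(h(c2, c2), f(c2, c2))))) = 1 + max(3, 3) = 4
depth(h(g(c2), f(c2, c2))) = 1 + max(1, 1) = 2
depth(h(h(g(c2), f(c2, c2)), g(h(c2, c2)))) = 1 + max(2, 2) = 3
depth(f(c2, h(h(g(c2), f(c2, c2)), g(h(c2, c2))))) = 1 + max(0, 3) = 4
depth(h(f(c2, c2), f(c2, h(h(g(c2), f(c2, c2)), g(h(c2, c2)))))) = 1 + max(1, 4) = 5
depth(h(f(h(g(h(c2, c2)), h(c2, c2)), h(f(c2, c2), f(h(c2, c2), f(c2, c2)))), h(f(c2, c2), f(c2, h(h(g(c2), f(c2, c2)), g(h(c2, c2))))))) = 1 + max(4, 5) = 6
depth(f(g(f(h(h(g(g(c2)), h(c2, c2)), h(g(f(c2, c2)), h(c2, c2))), c2)), h(f(h(g(h(c2, c2)), h(c2, c2)), h(f(c2, c2), f(h(c2, c2), f(c2, c2)))), h(f(c2, c2), f(c2, h(h(g(c2), f(c2, c2)), g(h(c2, c2)))))))) = 1 + max(6, 6) = 7

7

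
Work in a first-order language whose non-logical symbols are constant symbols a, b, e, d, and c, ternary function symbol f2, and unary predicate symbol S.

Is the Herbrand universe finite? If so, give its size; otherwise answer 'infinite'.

infinite

The signature has at least one function symbol (f2, arity 3) and at least one constant (a).
Iterating f2 gives infinitely many distinct ground terms: a, f2(a, a, a), f2(f2(a, a, a), f2(a, a, a), f2(a, a, a)), ...
So the Herbrand universe is infinite.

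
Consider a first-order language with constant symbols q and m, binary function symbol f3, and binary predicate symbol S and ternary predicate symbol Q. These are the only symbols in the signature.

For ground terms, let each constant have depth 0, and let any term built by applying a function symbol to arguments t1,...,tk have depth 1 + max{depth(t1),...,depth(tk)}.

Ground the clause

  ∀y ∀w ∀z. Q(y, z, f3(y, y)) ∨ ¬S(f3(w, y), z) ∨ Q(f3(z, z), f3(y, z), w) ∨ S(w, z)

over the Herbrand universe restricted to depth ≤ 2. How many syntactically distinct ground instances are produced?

54872

Ground terms of depth ≤ 2:
  Let N_k = |{terms of depth ≤ k}|. Then N_0 = 2 and N_k = 2 + N_{k-1}^2 for k ≥ 1 (one summand per function symbol, arity giving the exponent).
  N_0 = 2
  N_1 = 2 + 2^2 = 6
  N_2 = 2 + 6^2 = 38
So there are 38 ground terms available for substitution.
There are 3 variables to instantiate (y, w, z), each occurring in at least one literal, so different choices give different ground instances.
Number of ground instances = 38^3 = 54872.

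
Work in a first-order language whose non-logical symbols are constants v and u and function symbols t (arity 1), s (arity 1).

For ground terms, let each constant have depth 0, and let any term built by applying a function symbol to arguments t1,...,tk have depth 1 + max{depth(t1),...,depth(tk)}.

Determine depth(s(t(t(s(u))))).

4

depth(s(u)) = 1 + depth(u) = 1 + 0 = 1
depth(t(s(u))) = 1 + depth(s(u)) = 1 + 1 = 2
depth(t(t(s(u)))) = 1 + depth(t(s(u))) = 1 + 2 = 3
depth(s(t(t(s(u))))) = 1 + depth(t(t(s(u)))) = 1 + 3 = 4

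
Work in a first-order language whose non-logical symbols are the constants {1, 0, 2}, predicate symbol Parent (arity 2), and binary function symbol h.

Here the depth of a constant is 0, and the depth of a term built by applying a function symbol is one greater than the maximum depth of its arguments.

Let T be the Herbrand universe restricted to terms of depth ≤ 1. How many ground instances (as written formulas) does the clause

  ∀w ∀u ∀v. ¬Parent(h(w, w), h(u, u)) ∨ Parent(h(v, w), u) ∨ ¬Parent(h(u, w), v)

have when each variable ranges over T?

1728

Ground terms of depth ≤ 1:
  Write N_k for the number of ground terms of depth ≤ k. A term of depth ≤ k is either a constant or a function symbol applied to arguments of depth ≤ k−1, so N_k = 3 + N_{k-1}^2.
  N_0 = 3
  N_1 = 3 + 3^2 = 12
  Explicitly: 1, 0, 2, h(1, 1), h(1, 0), h(1, 2), h(0, 1), h(0, 0), h(0, 2), h(2, 1), h(2, 0), h(2, 2).
So there are 12 ground terms available for substitution.
The body mentions every one of the 3 quantified variables; since ground terms form a free algebra, no two substitutions collapse to the same formula.
Number of ground instances = 12^3 = 1728.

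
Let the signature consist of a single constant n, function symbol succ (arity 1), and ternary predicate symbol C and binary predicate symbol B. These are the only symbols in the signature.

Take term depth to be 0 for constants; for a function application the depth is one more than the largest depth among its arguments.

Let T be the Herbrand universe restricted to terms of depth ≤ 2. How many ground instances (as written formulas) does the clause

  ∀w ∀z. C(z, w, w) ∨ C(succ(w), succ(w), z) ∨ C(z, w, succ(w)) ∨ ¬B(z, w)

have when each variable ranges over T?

Ground terms of depth ≤ 2:
  Write N_k for the number of ground terms of depth ≤ k. A term of depth ≤ k is either a constant or a function symbol applied to arguments of depth ≤ k−1, so N_k = 1 + N_{k-1}.
  N_0 = 1
  N_1 = 1 + 1 = 2
  N_2 = 1 + 2 = 3
So there are 3 ground terms available for substitution.
Each of w, z ranges independently over the available ground terms, and distinct assignments produce distinct instances.
Number of ground instances = 3^2 = 9.

9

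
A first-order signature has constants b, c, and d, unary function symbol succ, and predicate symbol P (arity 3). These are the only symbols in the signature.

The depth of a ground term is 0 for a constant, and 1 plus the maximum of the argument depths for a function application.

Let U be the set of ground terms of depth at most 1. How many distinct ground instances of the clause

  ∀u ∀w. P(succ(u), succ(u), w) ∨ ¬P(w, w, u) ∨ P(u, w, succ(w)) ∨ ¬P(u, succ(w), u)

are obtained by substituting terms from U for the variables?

36

Ground terms of depth ≤ 1:
  Let N_k count ground terms of depth at most k. Each non-constant term of depth ≤ k is some function symbol applied to depth-≤(k−1) arguments, giving N_k = 3 + N_{k-1}.
  N_0 = 3
  N_1 = 3 + 3 = 6
  Explicitly: b, c, d, succ(b), succ(c), succ(d).
So there are 6 ground terms available for substitution.
The clause has 2 distinct variables (u, w), each appearing in the body. In the free term algebra distinct substitutions yield syntactically distinct ground instances.
Number of ground instances = 6^2 = 36.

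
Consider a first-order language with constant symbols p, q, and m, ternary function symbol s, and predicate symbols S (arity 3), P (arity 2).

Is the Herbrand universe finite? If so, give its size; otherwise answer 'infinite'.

infinite

The signature has at least one function symbol (s, arity 3) and at least one constant (p).
Iterating s gives infinitely many distinct ground terms: p, s(p, p, p), s(s(p, p, p), s(p, p, p), s(p, p, p)), ...
So the Herbrand universe is infinite.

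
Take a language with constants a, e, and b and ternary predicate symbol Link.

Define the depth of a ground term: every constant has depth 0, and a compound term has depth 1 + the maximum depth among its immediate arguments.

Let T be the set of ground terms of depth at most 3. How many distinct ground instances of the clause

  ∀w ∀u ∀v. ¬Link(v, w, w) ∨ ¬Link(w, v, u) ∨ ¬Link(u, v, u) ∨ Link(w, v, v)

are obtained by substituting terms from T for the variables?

27

Ground terms of depth ≤ 3:
  With no function symbols every ground term is a constant, so there are exactly 3 ground terms at every depth bound.
  N_0 = 3
  N_1 = 3
  N_2 = 3
  N_3 = 3
So there are 3 ground terms available for substitution.
Each of w, u, v ranges independently over the available ground terms, and distinct assignments produce distinct instances.
Number of ground instances = 3^3 = 27.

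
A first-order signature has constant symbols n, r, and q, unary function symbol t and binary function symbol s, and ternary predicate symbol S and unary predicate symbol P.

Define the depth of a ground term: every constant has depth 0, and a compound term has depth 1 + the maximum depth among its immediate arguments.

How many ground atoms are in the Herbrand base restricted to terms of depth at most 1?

3390

First count ground terms of depth ≤ 1.
Let N_k = |{terms of depth ≤ k}|. Then N_0 = 3 and N_k = 3 + N_{k-1} + N_{k-1}^2 for k ≥ 1 (one summand per function symbol, arity giving the exponent).
N_0 = 3
N_1 = 3 + 3 + 3^2 = 15
So |H| = 15.
Each predicate of arity r yields |H|^r ground atoms (one per choice of an r-tuple from H):
  S: 15^3 = 3375;  P: 15
Total ground atoms: 3375 + 15 = 3390.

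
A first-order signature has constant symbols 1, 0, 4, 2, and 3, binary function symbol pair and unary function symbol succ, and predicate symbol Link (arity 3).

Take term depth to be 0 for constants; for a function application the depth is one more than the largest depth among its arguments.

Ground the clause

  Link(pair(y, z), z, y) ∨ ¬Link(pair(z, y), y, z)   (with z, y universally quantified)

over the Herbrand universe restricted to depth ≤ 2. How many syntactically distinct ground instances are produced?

1600225

Ground terms of depth ≤ 2:
  Write N_k for the number of ground terms of depth ≤ k. A term of depth ≤ k is either a constant or a function symbol applied to arguments of depth ≤ k−1, so N_k = 5 + N_{k-1}^2 + N_{k-1}.
  N_0 = 5
  N_1 = 5 + 5^2 + 5 = 35
  N_2 = 5 + 35^2 + 35 = 1265
So there are 1265 ground terms available for substitution.
Each of z, y ranges independently over the available ground terms, and distinct assignments produce distinct instances.
Number of ground instances = 1265^2 = 1600225.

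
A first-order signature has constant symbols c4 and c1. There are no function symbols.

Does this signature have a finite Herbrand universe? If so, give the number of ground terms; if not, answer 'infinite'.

There are no function symbols, so every ground term is one of the 2 constants.
The Herbrand universe is {c4, c1}, which is finite with 2 elements.

2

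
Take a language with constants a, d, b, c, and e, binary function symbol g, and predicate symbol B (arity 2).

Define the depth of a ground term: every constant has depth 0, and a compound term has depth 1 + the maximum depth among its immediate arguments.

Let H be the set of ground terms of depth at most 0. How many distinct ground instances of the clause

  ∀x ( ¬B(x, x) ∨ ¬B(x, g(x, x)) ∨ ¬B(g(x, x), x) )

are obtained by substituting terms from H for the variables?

Ground terms of depth ≤ 0:
  If N_k denotes the number of depth-≤k ground terms, the 5 constants give N_0 = 5, and each function symbol of arity r contributes N_{k-1}^r new terms at level k: N_k = 5 + N_{k-1}^2.
  N_0 = 5
  Explicitly: a, d, b, c, e.
So there are 5 ground terms available for substitution.
The clause has 1 distinct variable (x), which appears in the body. In the free term algebra distinct substitutions yield syntactically distinct ground instances.
Number of ground instances = 5.

5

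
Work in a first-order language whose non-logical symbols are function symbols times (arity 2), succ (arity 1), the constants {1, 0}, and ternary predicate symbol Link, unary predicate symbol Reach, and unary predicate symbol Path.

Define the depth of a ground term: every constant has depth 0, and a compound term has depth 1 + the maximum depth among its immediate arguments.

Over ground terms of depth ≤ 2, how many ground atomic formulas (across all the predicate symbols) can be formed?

First count ground terms of depth ≤ 2.
Count level by level. With function symbols times/2, succ/1, the terms of depth ≤ k are the 2 constants together with each function applied to depth-≤(k−1) tuples, so N_k = 2 + N_{k-1}^2 + N_{k-1}.
N_0 = 2
N_1 = 2 + 2^2 + 2 = 8
N_2 = 2 + 8^2 + 8 = 74
So |H| = 74.
For each predicate symbol, the number of ground atoms is |H| raised to its arity; summing:
  Link: 74^3 = 405224;  Reach: 74;  Path: 74
Total ground atoms: 405224 + 74 + 74 = 405372.

405372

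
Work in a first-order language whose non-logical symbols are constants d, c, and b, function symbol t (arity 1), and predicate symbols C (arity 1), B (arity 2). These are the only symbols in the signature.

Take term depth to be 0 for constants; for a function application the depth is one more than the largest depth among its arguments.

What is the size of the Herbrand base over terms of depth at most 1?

First count ground terms of depth ≤ 1.
Count level by level. With function symbols t/1, the terms of depth ≤ k are the 3 constants together with each function applied to depth-≤(k−1) tuples, so N_k = 3 + N_{k-1}.
N_0 = 3
N_1 = 3 + 3 = 6
Explicitly: d, c, b, t(d), t(c), t(b).
So |H| = 6.
Ground atoms are formed by filling each argument slot of a predicate with a term from H, so an r-ary predicate gives |H|^r atoms:
  C: 6;  B: 6^2 = 36
Total ground atoms: 6 + 36 = 42.

42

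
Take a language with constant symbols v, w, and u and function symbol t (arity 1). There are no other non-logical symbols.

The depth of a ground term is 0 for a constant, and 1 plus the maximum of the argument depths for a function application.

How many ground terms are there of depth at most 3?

12

Let N_k = |{terms of depth ≤ k}|. Then N_0 = 3 and N_k = 3 + N_{k-1} for k ≥ 1 (one summand per function symbol, arity giving the exponent).
N_0 = 3
N_1 = 3 + 3 = 6
N_2 = 3 + 6 = 9
N_3 = 3 + 9 = 12
Explicitly: v, w, u, t(v), t(w), t(u), t(t(v)), t(t(w)), t(t(u)), t(t(t(v))), t(t(t(w))), t(t(t(u))).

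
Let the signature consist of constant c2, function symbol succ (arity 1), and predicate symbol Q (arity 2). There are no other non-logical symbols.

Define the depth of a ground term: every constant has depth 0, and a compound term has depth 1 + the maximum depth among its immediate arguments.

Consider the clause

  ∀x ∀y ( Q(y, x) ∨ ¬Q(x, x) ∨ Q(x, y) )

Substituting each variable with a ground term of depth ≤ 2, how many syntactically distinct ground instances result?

Ground terms of depth ≤ 2:
  Write N_k for the number of ground terms of depth ≤ k. A term of depth ≤ k is either a constant or a function symbol applied to arguments of depth ≤ k−1, so N_k = 1 + N_{k-1}.
  N_0 = 1
  N_1 = 1 + 1 = 2
  N_2 = 1 + 2 = 3
So there are 3 ground terms available for substitution.
The body mentions every one of the 2 quantified variables; since ground terms form a free algebra, no two substitutions collapse to the same formula.
Number of ground instances = 3^2 = 9.

9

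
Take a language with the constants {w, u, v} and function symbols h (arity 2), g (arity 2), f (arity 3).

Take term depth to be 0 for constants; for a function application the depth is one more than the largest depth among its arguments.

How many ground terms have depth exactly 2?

115155

Let N_k count ground terms of depth at most k. Each non-constant term of depth ≤ k is some function symbol applied to depth-≤(k−1) arguments, giving N_k = 3 + N_{k-1}^2 + N_{k-1}^2 + N_{k-1}^3.
N_0 = 3
N_1 = 3 + 3^2 + 3^2 + 3^3 = 48
N_2 = 3 + 48^2 + 48^2 + 48^3 = 115203
Terms of depth exactly 2: N_2 − N_1 = 115203 − 48 = 115155.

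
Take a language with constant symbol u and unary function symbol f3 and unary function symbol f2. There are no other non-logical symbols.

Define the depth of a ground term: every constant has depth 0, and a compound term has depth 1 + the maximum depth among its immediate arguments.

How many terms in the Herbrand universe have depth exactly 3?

Count level by level. With function symbols f3/1, f2/1, the terms of depth ≤ k are the 1 constant together with each function applied to depth-≤(k−1) tuples, so N_k = 1 + N_{k-1} + N_{k-1}.
N_0 = 1
N_1 = 1 + 1 + 1 = 3
N_2 = 1 + 3 + 3 = 7
N_3 = 1 + 7 + 7 = 15
Terms of depth exactly 3: N_3 − N_2 = 15 − 7 = 8.

8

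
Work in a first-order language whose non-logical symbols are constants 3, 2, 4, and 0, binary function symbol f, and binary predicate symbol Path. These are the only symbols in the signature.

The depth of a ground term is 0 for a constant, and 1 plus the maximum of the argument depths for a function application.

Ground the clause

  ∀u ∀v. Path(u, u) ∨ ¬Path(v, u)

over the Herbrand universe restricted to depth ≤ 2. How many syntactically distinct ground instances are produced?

Ground terms of depth ≤ 2:
  Write N_k for the number of ground terms of depth ≤ k. A term of depth ≤ k is either a constant or a function symbol applied to arguments of depth ≤ k−1, so N_k = 4 + N_{k-1}^2.
  N_0 = 4
  N_1 = 4 + 4^2 = 20
  N_2 = 4 + 20^2 = 404
So there are 404 ground terms available for substitution.
There are 2 variables to instantiate (u, v), each occurring in at least one literal, so different choices give different ground instances.
Number of ground instances = 404^2 = 163216.

163216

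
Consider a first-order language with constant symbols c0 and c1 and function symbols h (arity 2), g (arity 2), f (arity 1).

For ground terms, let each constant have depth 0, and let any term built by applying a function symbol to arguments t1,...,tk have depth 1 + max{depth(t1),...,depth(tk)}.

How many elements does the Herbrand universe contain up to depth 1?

12

If N_k denotes the number of depth-≤k ground terms, the 2 constants give N_0 = 2, and each function symbol of arity r contributes N_{k-1}^r new terms at level k: N_k = 2 + N_{k-1}^2 + N_{k-1}^2 + N_{k-1}.
N_0 = 2
N_1 = 2 + 2^2 + 2^2 + 2 = 12
Explicitly: c0, c1, h(c0, c0), h(c0, c1), h(c1, c0), h(c1, c1), g(c0, c0), g(c0, c1), g(c1, c0), g(c1, c1), f(c0), f(c1).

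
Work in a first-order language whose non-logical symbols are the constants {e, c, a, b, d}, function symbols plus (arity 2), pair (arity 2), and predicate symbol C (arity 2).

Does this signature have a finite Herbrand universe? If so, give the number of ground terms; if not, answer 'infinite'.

infinite

The signature has at least one function symbol (plus, arity 2) and at least one constant (e).
Iterating plus gives infinitely many distinct ground terms: e, plus(e, e), plus(plus(e, e), plus(e, e)), ...
So the Herbrand universe is infinite.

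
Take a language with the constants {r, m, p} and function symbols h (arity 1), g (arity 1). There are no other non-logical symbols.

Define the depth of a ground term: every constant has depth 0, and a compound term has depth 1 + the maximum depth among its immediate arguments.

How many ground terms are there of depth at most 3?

45

Let N_k = |{terms of depth ≤ k}|. Then N_0 = 3 and N_k = 3 + N_{k-1} + N_{k-1} for k ≥ 1 (one summand per function symbol, arity giving the exponent).
N_0 = 3
N_1 = 3 + 3 + 3 = 9
N_2 = 3 + 9 + 9 = 21
N_3 = 3 + 21 + 21 = 45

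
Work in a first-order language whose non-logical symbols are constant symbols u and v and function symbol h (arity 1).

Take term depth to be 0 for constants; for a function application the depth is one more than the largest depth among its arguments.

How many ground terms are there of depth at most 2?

If N_k denotes the number of depth-≤k ground terms, the 2 constants give N_0 = 2, and each function symbol of arity r contributes N_{k-1}^r new terms at level k: N_k = 2 + N_{k-1}.
N_0 = 2
N_1 = 2 + 2 = 4
N_2 = 2 + 4 = 6
Explicitly: u, v, h(u), h(v), h(h(u)), h(h(v)).

6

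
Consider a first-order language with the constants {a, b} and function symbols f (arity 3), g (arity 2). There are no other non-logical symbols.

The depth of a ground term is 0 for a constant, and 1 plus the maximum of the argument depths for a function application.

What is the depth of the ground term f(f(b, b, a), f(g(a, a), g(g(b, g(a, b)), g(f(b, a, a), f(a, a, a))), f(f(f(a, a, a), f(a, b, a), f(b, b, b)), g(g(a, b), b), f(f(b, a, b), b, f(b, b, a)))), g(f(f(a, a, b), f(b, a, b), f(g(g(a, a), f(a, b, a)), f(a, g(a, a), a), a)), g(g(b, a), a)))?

6

depth(f(b, b, a)) = 1 + max(0, 0, 0) = 1
depth(g(a, a)) = 1 + max(0, 0) = 1
depth(g(a, b)) = 1 + max(0, 0) = 1
depth(g(b, g(a, b))) = 1 + max(0, 1) = 2
depth(f(b, a, a)) = 1 + max(0, 0, 0) = 1
depth(f(a, a, a)) = 1 + max(0, 0, 0) = 1
depth(g(f(b, a, a), f(a, a, a))) = 1 + max(1, 1) = 2
depth(g(g(b, g(a, b)), g(f(b, a, a), f(a, a, a)))) = 1 + max(2, 2) = 3
depth(f(a, b, a)) = 1 + max(0, 0, 0) = 1
depth(f(b, b, b)) = 1 + max(0, 0, 0) = 1
depth(f(f(a, a, a), f(a, b, a), f(b, b, b))) = 1 + max(1, 1, 1) = 2
depth(g(g(a, b), b)) = 1 + max(1, 0) = 2
depth(f(b, a, b)) = 1 + max(0, 0, 0) = 1
depth(f(f(b, a, b), b, f(b, b, a))) = 1 + max(1, 0, 1) = 2
depth(f(f(f(a, a, a), f(a, b, a), f(b, b, b)), g(g(a, b), b), f(f(b, a, b), b, f(b, b, a)))) = 1 + max(2, 2, 2) = 3
depth(f(g(a, a), g(g(b, g(a, b)), g(f(b, a, a), f(a, a, a))), f(f(f(a, a, a), f(a, b, a), f(b, b, b)), g(g(a, b), b), f(f(b, a, b), b, f(b, b, a))))) = 1 + max(1, 3, 3) = 4
depth(f(a, a, b)) = 1 + max(0, 0, 0) = 1
depth(g(g(a, a), f(a, b, a))) = 1 + max(1, 1) = 2
depth(f(a, g(a, a), a)) = 1 + max(0, 1, 0) = 2
depth(f(g(g(a, a), f(a, b, a)), f(a, g(a, a), a), a)) = 1 + max(2, 2, 0) = 3
depth(f(f(a, a, b), f(b, a, b), f(g(g(a, a), f(a, b, a)), f(a, g(a, a), a), a))) = 1 + max(1, 1, 3) = 4
depth(g(b, a)) = 1 + max(0, 0) = 1
depth(g(g(b, a), a)) = 1 + max(1, 0) = 2
depth(g(f(f(a, a, b), f(b, a, b), f(g(g(a, a), f(a, b, a)), f(a, g(a, a), a), a)), g(g(b, a), a))) = 1 + max(4, 2) = 5
depth(f(f(b, b, a), f(g(a, a), g(g(b, g(a, b)), g(f(b, a, a), f(a, a, a))), f(f(f(a, a, a), f(a, b, a), f(b, b, b)), g(g(a, b), b), f(f(b, a, b), b, f(b, b, a)))), g(f(f(a, a, b), f(b, a, b), f(g(g(a, a), f(a, b, a)), f(a, g(a, a), a), a)), g(g(b, a), a)))) = 1 + max(1, 4, 5) = 6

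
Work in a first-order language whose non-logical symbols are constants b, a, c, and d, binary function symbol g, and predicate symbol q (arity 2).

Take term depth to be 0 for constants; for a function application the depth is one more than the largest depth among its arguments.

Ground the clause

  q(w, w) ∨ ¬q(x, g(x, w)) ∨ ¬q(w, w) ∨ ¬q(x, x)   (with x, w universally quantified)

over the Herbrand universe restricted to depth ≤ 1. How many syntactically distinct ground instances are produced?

Ground terms of depth ≤ 1:
  Write N_k for the number of ground terms of depth ≤ k. A term of depth ≤ k is either a constant or a function symbol applied to arguments of depth ≤ k−1, so N_k = 4 + N_{k-1}^2.
  N_0 = 4
  N_1 = 4 + 4^2 = 20
So there are 20 ground terms available for substitution.
There are 2 variables to instantiate (x, w), each occurring in at least one literal, so different choices give different ground instances.
Number of ground instances = 20^2 = 400.

400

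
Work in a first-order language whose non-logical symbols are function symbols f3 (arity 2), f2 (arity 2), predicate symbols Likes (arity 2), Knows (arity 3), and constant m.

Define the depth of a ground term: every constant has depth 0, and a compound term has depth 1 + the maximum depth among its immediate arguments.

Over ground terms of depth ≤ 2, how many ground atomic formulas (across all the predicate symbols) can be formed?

7220

First count ground terms of depth ≤ 2.
Let N_k = |{terms of depth ≤ k}|. Then N_0 = 1 and N_k = 1 + N_{k-1}^2 + N_{k-1}^2 for k ≥ 1 (one summand per function symbol, arity giving the exponent).
N_0 = 1
N_1 = 1 + 1^2 + 1^2 = 3
N_2 = 1 + 3^2 + 3^2 = 19
So |H| = 19.
A ground atom is a predicate applied to a tuple of terms from H, so the count is the sum over predicates of |H|^arity:
  Likes: 19^2 = 361;  Knows: 19^3 = 6859
Total ground atoms: 361 + 6859 = 7220.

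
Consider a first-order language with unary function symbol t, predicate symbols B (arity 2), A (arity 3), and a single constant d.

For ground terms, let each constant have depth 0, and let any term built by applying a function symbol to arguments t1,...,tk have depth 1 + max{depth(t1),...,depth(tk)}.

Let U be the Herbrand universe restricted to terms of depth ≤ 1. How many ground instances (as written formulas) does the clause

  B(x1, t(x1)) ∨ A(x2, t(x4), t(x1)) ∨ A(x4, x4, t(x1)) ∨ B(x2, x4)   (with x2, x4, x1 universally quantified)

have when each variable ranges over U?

8

Ground terms of depth ≤ 1:
  If N_k denotes the number of depth-≤k ground terms, the 1 constant gives N_0 = 1, and each function symbol of arity r contributes N_{k-1}^r new terms at level k: N_k = 1 + N_{k-1}.
  N_0 = 1
  N_1 = 1 + 1 = 2
  Explicitly: d, t(d).
So there are 2 ground terms available for substitution.
There are 3 variables to instantiate (x2, x4, x1), each occurring in at least one literal, so different choices give different ground instances.
Number of ground instances = 2^3 = 8.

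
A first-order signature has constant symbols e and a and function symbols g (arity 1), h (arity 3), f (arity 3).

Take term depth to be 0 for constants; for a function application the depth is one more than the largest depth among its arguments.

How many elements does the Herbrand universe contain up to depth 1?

Write N_k for the number of ground terms of depth ≤ k. A term of depth ≤ k is either a constant or a function symbol applied to arguments of depth ≤ k−1, so N_k = 2 + N_{k-1} + N_{k-1}^3 + N_{k-1}^3.
N_0 = 2
N_1 = 2 + 2 + 2^3 + 2^3 = 20

20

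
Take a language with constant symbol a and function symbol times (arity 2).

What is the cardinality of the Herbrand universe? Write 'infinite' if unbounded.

infinite

The signature has at least one function symbol (times, arity 2) and at least one constant (a).
Iterating times gives infinitely many distinct ground terms: a, times(a, a), times(times(a, a), times(a, a)), ...
So the Herbrand universe is infinite.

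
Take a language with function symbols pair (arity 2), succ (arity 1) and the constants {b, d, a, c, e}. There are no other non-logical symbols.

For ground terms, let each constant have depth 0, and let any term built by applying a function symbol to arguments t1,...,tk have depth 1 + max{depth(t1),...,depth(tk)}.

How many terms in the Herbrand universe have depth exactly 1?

Let N_k count ground terms of depth at most k. Each non-constant term of depth ≤ k is some function symbol applied to depth-≤(k−1) arguments, giving N_k = 5 + N_{k-1}^2 + N_{k-1}.
N_0 = 5
N_1 = 5 + 5^2 + 5 = 35
Terms of depth exactly 1: N_1 − N_0 = 35 − 5 = 30.

30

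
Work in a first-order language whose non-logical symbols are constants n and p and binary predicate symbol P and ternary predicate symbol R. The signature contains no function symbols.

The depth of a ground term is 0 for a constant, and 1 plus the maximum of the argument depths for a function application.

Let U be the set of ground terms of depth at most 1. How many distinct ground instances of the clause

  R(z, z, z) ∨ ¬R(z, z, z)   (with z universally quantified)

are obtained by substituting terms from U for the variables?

2

Ground terms of depth ≤ 1:
  With no function symbols every ground term is a constant, so there are exactly 2 ground terms at every depth bound.
  N_0 = 2
  N_1 = 2
  Explicitly: n, p.
So there are 2 ground terms available for substitution.
The variable z ranges independently over the available ground terms, and distinct assignments produce distinct instances.
Number of ground instances = 2.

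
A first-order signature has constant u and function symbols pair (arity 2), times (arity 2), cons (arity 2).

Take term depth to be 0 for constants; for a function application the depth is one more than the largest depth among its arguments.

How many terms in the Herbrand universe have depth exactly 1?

3

Let N_k = |{terms of depth ≤ k}|. Then N_0 = 1 and N_k = 1 + N_{k-1}^2 + N_{k-1}^2 + N_{k-1}^2 for k ≥ 1 (one summand per function symbol, arity giving the exponent).
N_0 = 1
N_1 = 1 + 1^2 + 1^2 + 1^2 = 4
Terms of depth exactly 1: N_1 − N_0 = 4 − 1 = 3.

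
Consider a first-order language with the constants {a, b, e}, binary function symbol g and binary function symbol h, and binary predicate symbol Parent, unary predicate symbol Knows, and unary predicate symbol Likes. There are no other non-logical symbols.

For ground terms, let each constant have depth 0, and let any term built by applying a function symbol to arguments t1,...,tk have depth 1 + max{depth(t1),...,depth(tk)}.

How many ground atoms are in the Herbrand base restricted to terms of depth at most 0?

First count ground terms of depth ≤ 0.
Count level by level. With function symbols g/2, h/2, the terms of depth ≤ k are the 3 constants together with each function applied to depth-≤(k−1) tuples, so N_k = 3 + N_{k-1}^2 + N_{k-1}^2.
N_0 = 3
So |H| = 3.
For each predicate symbol, the number of ground atoms is |H| raised to its arity; summing:
  Parent: 3^2 = 9;  Knows: 3;  Likes: 3
Total ground atoms: 9 + 3 + 3 = 15.

15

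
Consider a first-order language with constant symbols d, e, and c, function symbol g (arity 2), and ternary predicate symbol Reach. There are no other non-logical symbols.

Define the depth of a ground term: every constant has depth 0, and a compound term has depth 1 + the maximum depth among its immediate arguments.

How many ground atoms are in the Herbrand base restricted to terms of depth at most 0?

First count ground terms of depth ≤ 0.
Let N_k count ground terms of depth at most k. Each non-constant term of depth ≤ k is some function symbol applied to depth-≤(k−1) arguments, giving N_k = 3 + N_{k-1}^2.
N_0 = 3
Explicitly: d, e, c.
So |H| = 3.
Each predicate of arity r yields |H|^r ground atoms (one per choice of an r-tuple from H):
  Reach: 3^3 = 27
Total ground atoms: 27.

27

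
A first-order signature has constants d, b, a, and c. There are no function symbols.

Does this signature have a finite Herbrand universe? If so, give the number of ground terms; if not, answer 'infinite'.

There are no function symbols, so every ground term is one of the 4 constants.
The Herbrand universe is {d, b, a, c}, which is finite with 4 elements.

4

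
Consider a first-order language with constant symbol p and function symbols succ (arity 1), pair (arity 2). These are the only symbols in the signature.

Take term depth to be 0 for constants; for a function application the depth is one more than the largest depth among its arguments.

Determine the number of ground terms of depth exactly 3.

170

Count level by level. With function symbols succ/1, pair/2, the terms of depth ≤ k are the 1 constant together with each function applied to depth-≤(k−1) tuples, so N_k = 1 + N_{k-1} + N_{k-1}^2.
N_0 = 1
N_1 = 1 + 1 + 1^2 = 3
N_2 = 1 + 3 + 3^2 = 13
N_3 = 1 + 13 + 13^2 = 183
Terms of depth exactly 3: N_3 − N_2 = 183 − 13 = 170.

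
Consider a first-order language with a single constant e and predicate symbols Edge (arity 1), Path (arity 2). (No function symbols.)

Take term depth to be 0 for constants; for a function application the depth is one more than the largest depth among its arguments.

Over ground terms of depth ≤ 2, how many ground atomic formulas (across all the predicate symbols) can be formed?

2

First count ground terms of depth ≤ 2.
With no function symbols every ground term is a constant, so there is exactly 1 ground term at every depth bound.
N_0 = 1
N_1 = 1
N_2 = 1
Explicitly: e.
So |H| = 1.
Ground atoms are formed by filling each argument slot of a predicate with a term from H, so an r-ary predicate gives |H|^r atoms:
  Edge: 1;  Path: 1^2 = 1
Total ground atoms: 1 + 1 = 2.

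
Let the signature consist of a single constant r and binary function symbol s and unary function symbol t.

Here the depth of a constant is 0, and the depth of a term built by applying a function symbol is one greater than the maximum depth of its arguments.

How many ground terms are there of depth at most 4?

If N_k denotes the number of depth-≤k ground terms, the 1 constant gives N_0 = 1, and each function symbol of arity r contributes N_{k-1}^r new terms at level k: N_k = 1 + N_{k-1}^2 + N_{k-1}.
N_0 = 1
N_1 = 1 + 1^2 + 1 = 3
N_2 = 1 + 3^2 + 3 = 13
N_3 = 1 + 13^2 + 13 = 183
N_4 = 1 + 183^2 + 183 = 33673

33673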